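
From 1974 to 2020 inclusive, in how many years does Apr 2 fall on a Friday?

Track Apr 2's weekday year by year (advancing +1, or +2 across a Feb 29):
  1974: Tue  1975: Wed (+1)  1976: Fri (+2) ✓  1977: Sat (+1)  1978: Sun (+1)
  1979: Mon (+1)  1980: Wed (+2)  1981: Thu (+1)  1982: Fri (+1) ✓  1983: Sat (+1)
  1984: Mon (+2)  1985: Tue (+1)  1986: Wed (+1)  1987: Thu (+1)  … (19 more years) …
  2007: Mon (+1)  2008: Wed (+2)  2009: Thu (+1)  2010: Fri (+1) ✓  2011: Sat (+1)
  2012: Mon (+2)  2013: Tue (+1)  2014: Wed (+1)  2015: Thu (+1)  2016: Sat (+2)
  2017: Sun (+1)  2018: Mon (+1)  2019: Tue (+1)  2020: Thu (+2)
Friday years: 1976, 1982, 1993, 1999, 2004, 2010 — 6 in total.

6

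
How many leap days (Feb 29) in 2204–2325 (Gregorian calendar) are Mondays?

Leap years in 2204–2325: 30 of them.
Feb 29 weekday advances by 5 (mod 7) from one leap year to the next four years later (or differs when a century non-leap intervenes).
Leap-day weekdays: 2204:Wed 2208:Mon✓ 2212:Sat 2216:Thu 2220:Tue 2224:Sun 2228:Fri 2232:Wed 2236:Mon✓ 2240:Sat 2244:Thu 2248:Tue 2252:Sun …(4 more)… 2272:Thu 2276:Tue 2280:Sun 2284:Fri 2288:Wed 2292:Mon✓ 2296:Sat 2304:Mon✓ 2308:Sat 2312:Thu 2316:Tue 2320:Sun 2324:Fri
Monday: 2208, 2236, 2264, 2292, 2304 → 5.

5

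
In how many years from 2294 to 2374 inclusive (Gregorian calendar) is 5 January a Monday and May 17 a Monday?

Check each year's weekday for 5 January and May 17:
  2294: Fri/Thu  2295: Sat/Fri  2296: Sun/Sun  2297: Tue/Mon  2298: Wed/Tue  2299: Thu/Wed  2300: Fri/Thu  2301: Sat/Fri  2302: Sun/Sat  2303: Mon/Sun  2304: Tue/Tue  2305: Thu/Wed  2306: Fri/Thu  2307: Sat/Fri  …(53 more)…  2361: Thu/Wed  2362: Fri/Thu  2363: Sat/Fri  2364: Sun/Sun  2365: Tue/Mon  2366: Wed/Tue  2367: Thu/Wed  2368: Fri/Fri  2369: Sun/Sat  2370: Mon/Sun  2371: Tue/Mon  2372: Wed/Wed  2373: Fri/Thu  2374: Sat/Fri
Both conditions hold in: 2320, 2348 — 2.

2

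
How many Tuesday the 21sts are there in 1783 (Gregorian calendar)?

2

Check the 21st of each month of 1783: Jan 21: Tue, Feb 21: Fri, Mar 21: Fri, Apr 21: Mon, May 21: Wed, Jun 21: Sat, Jul 21: Mon, Aug 21: Thu, Sep 21: Sun, Oct 21: Tue, Nov 21: Fri, Dec 21: Sun.
Tuesday occurs in January, October — 2 months.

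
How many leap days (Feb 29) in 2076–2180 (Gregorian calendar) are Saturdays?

4

Leap years in 2076–2180: 26 of them.
Feb 29 weekday advances by 5 (mod 7) from one leap year to the next four years later (or differs when a century non-leap intervenes).
Leap-day weekdays: 2076:Sat✓ 2080:Thu 2084:Tue 2088:Sun 2092:Fri 2096:Wed 2104:Fri 2108:Wed 2112:Mon 2116:Sat✓ 2120:Thu 2124:Tue 2128:Sun 2132:Fri 2136:Wed 2140:Mon 2144:Sat✓ 2148:Thu 2152:Tue 2156:Sun 2160:Fri 2164:Wed 2168:Mon 2172:Sat✓ 2176:Thu 2180:Tue
Saturday: 2076, 2116, 2144, 2172 → 4.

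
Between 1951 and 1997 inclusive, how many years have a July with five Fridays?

20

July has 31 days; it has five Fridays when Friday falls among the first (month-length − 28) days — i.e. when July 1 is one of Friday/Thursday/Wednesday.
July 1 by year: 1951:Sun 1952:Tue 1953:Wed✓ 1954:Thu✓ 1955:Fri✓ 1956:Sun 1957:Mon 1958:Tue 1959:Wed✓ 1960:Fri✓ 1961:Sat 1962:Sun 1963:Mon 1964:Wed✓ 1965:Thu✓ …(17 more)… 1983:Fri✓ 1984:Sun 1985:Mon 1986:Tue 1987:Wed✓ 1988:Fri✓ 1989:Sat 1990:Sun 1991:Mon 1992:Wed✓ 1993:Thu✓ 1994:Fri✓ 1995:Sat 1996:Mon 1997:Tue
Years with five Fridays: 1953, 1954, 1955, 1959, 1960, 1964, 1965, 1966, 1970, 1971, 1976, 1977, 1981, 1982, 1983, 1987, 1988, 1992, 1993, 1994 → 20.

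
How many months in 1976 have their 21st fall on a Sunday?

Check the 21st of each month of 1976: Jan 21: Wed, Feb 21: Sat, Mar 21: Sun, Apr 21: Wed, May 21: Fri, Jun 21: Mon, Jul 21: Wed, Aug 21: Sat, Sep 21: Tue, Oct 21: Thu, Nov 21: Sun, Dec 21: Tue.
Sunday occurs in March, November — 2 months.

2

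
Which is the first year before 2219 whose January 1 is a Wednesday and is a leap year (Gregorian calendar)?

Jan 1 advances by 2 weekdays after a leap year and by 1 after a common year.
2219: Jan 1 is Friday.
2218: Thursday
2217: Wednesday
2216: Monday (leap)
2215: Sunday
2214: Saturday
2213: Friday
2212: Wednesday (leap)
2212 begins on a Wednesday and is a leap year.

2212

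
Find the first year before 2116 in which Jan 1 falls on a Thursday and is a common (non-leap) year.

2111

Jan 1 advances by 2 weekdays after a leap year and by 1 after a common year.
2116: Jan 1 is Wednesday (leap).
2115: Tuesday
2114: Monday
2113: Sunday
2112: Friday (leap)
2111: Thursday
2111 begins on a Thursday and is a common year.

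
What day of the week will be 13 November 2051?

Monday

January 1, 2051 is a Sunday.
November 13 is day 317 of the year, i.e. 316 days after Jan 1.
316 mod 7 = 1, so advance 1 weekday from Sunday: Monday.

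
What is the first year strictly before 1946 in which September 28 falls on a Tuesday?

From one year to the next, a fixed date's weekday advances by 1, or by 2 when a Feb 29 lies between the two dates.
1946: September 28 is Saturday.
1945: Friday (−1)
1944: Thursday (−1)
1943: Tuesday (−2)
September 28 falls on a Tuesday in 1943.

1943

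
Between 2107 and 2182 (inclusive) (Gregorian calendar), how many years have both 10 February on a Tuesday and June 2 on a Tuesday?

8

Check each year's weekday for 10 February and June 2:
  2107: Thu/Thu  2108: Fri/Sat  2109: Sun/Sun  2110: Mon/Mon  2111: Tue/Tue ✓  2112: Wed/Thu  2113: Fri/Fri  2114: Sat/Sat  2115: Sun/Sun  2116: Mon/Tue  2117: Wed/Wed  2118: Thu/Thu  2119: Fri/Fri  2120: Sat/Sun  …(48 more)…  2169: Fri/Fri  2170: Sat/Sat  2171: Sun/Sun  2172: Mon/Tue  2173: Wed/Wed  2174: Thu/Thu  2175: Fri/Fri  2176: Sat/Sun  2177: Mon/Mon  2178: Tue/Tue ✓  2179: Wed/Wed  2180: Thu/Fri  2181: Sat/Sat  2182: Sun/Sun
Both conditions hold in: 2111, 2122, 2133, 2139, 2150, 2161, 2167, 2178 — 8.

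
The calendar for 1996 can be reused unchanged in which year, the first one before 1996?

Two years share a calendar iff Jan 1 falls on the same weekday and both are leap or both are common. 1996: Jan 1 is Monday, leap year.
1995: Jan 1 Sunday, common
1994: Jan 1 Saturday, common
1993: Jan 1 Friday, common
1992: Jan 1 Wednesday, leap
1991: Jan 1 Tuesday, common
1990: Jan 1 Monday, common
1989: Jan 1 Sunday, common
1988: Jan 1 Friday, leap
1987: Jan 1 Thursday, common
1986: Jan 1 Wednesday, common
1985: Jan 1 Tuesday, common
1984: Jan 1 Sunday, leap
1983: Jan 1 Saturday, common
1982: Jan 1 Friday, common
1981: Jan 1 Thursday, common
1980: Jan 1 Tuesday, leap
1979: Jan 1 Monday, common
1978: Jan 1 Sunday, common
1977: Jan 1 Saturday, common
1976: Jan 1 Thursday, leap
1975: Jan 1 Wednesday, common
1974: Jan 1 Tuesday, common
1973: Jan 1 Monday, common
1972: Jan 1 Saturday, leap
1971: Jan 1 Friday, common
1970: Jan 1 Thursday, common
1969: Jan 1 Wednesday, common
1968: Jan 1 Monday, leap
1968 matches on both conditions.

1968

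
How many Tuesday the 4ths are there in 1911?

2

Check the 4th of each month of 1911: Jan 4: Wed, Feb 4: Sat, Mar 4: Sat, Apr 4: Tue, May 4: Thu, Jun 4: Sun, Jul 4: Tue, Aug 4: Fri, Sep 4: Mon, Oct 4: Wed, Nov 4: Sat, Dec 4: Mon.
Tuesday occurs in April, July — 2 months.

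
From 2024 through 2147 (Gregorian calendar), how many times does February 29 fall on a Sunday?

4

Leap years in 2024–2147: 30 of them.
Feb 29 weekday advances by 5 (mod 7) from one leap year to the next four years later (or differs when a century non-leap intervenes).
Leap-day weekdays: 2024:Thu 2028:Tue 2032:Sun✓ 2036:Fri 2040:Wed 2044:Mon 2048:Sat 2052:Thu 2056:Tue 2060:Sun✓ 2064:Fri 2068:Wed 2072:Mon …(4 more)… 2092:Fri 2096:Wed 2104:Fri 2108:Wed 2112:Mon 2116:Sat 2120:Thu 2124:Tue 2128:Sun✓ 2132:Fri 2136:Wed 2140:Mon 2144:Sat
Sunday: 2032, 2060, 2088, 2128 → 4.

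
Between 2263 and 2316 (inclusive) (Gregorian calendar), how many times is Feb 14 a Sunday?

9

Track Feb 14's weekday year by year (advancing +1, or +2 across a Feb 29):
  2263: Sat  2264: Sun (+1) ✓  2265: Tue (+2)  2266: Wed (+1)  2267: Thu (+1)
  2268: Fri (+1)  2269: Sun (+2) ✓  2270: Mon (+1)  2271: Tue (+1)  2272: Wed (+1)
  2273: Fri (+2)  2274: Sat (+1)  2275: Sun (+1) ✓  2276: Mon (+1)  … (26 more years) …
  2303: Sat (+1)  2304: Sun (+1) ✓  2305: Tue (+2)  2306: Wed (+1)  2307: Thu (+1)
  2308: Fri (+1)  2309: Sun (+2) ✓  2310: Mon (+1)  2311: Tue (+1)  2312: Wed (+1)
  2313: Fri (+2)  2314: Sat (+1)  2315: Sun (+1) ✓  2316: Mon (+1)
Sunday years: 2264, 2269, 2275, 2286, 2292, 2297, 2304, 2309, 2315 — 9 in total.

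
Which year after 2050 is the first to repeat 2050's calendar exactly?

Two years share a calendar iff Jan 1 falls on the same weekday and both are leap or both are common. 2050: Jan 1 is Saturday, common year.
2051: Jan 1 Sunday, common
2052: Jan 1 Monday, leap
2053: Jan 1 Wednesday, common
2054: Jan 1 Thursday, common
2055: Jan 1 Friday, common
2056: Jan 1 Saturday, leap
2057: Jan 1 Monday, common
2058: Jan 1 Tuesday, common
2059: Jan 1 Wednesday, common
2060: Jan 1 Thursday, leap
2061: Jan 1 Saturday, common
2061 matches on both conditions.

2061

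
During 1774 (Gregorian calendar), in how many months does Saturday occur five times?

5

A month of length L has five Saturdays iff its first Saturday is on day ≤ L−28 (so day 1–3 in a 31-day month, 1–2 in a 30-day month, day 1 in a leap February).
Checking each month of 1774: Jan starts Sat (31d) ✓; Feb starts Tue (28d); Mar starts Tue (31d); Apr starts Fri (30d) ✓; May starts Sun (31d); Jun starts Wed (30d); Jul starts Fri (31d) ✓; Aug starts Mon (31d); Sep starts Thu (30d); Oct starts Sat (31d) ✓; Nov starts Tue (30d); Dec starts Thu (31d) ✓.
Five-Saturday months: January, April, July, October, December → 5.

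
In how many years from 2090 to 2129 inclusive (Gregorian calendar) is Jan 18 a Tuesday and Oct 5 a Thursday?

Check each year's weekday for Jan 18 and Oct 5:
  2090: Wed/Thu  2091: Thu/Fri  2092: Fri/Sun  2093: Sun/Mon  2094: Mon/Tue  2095: Tue/Wed  2096: Wed/Fri  2097: Fri/Sat  2098: Sat/Sun  2099: Sun/Mon  2100: Mon/Tue  2101: Tue/Wed  2102: Wed/Thu  2103: Thu/Fri  …(12 more)…  2116: Sat/Mon  2117: Mon/Tue  2118: Tue/Wed  2119: Wed/Thu  2120: Thu/Sat  2121: Sat/Sun  2122: Sun/Mon  2123: Mon/Tue  2124: Tue/Thu ✓  2125: Thu/Fri  2126: Fri/Sat  2127: Sat/Sun  2128: Sun/Tue  2129: Tue/Wed
Both conditions hold in: 2124 — 1.

1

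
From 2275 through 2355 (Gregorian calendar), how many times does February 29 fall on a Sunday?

3

Leap years in 2275–2355: 19 of them.
Feb 29 weekday advances by 5 (mod 7) from one leap year to the next four years later (or differs when a century non-leap intervenes).
Leap-day weekdays: 2276:Tue 2280:Sun✓ 2284:Fri 2288:Wed 2292:Mon 2296:Sat 2304:Mon 2308:Sat 2312:Thu 2316:Tue 2320:Sun✓ 2324:Fri 2328:Wed 2332:Mon 2336:Sat 2340:Thu 2344:Tue 2348:Sun✓ 2352:Fri
Sunday: 2280, 2320, 2348 → 3.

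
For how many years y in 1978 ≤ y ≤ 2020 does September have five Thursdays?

September has 30 days; it has five Thursdays when Thursday falls among the first (month-length − 28) days — i.e. when September 1 is one of Thursday/Wednesday.
September 1 by year: 1978:Fri 1979:Sat 1980:Mon 1981:Tue 1982:Wed✓ 1983:Thu✓ 1984:Sat 1985:Sun 1986:Mon 1987:Tue 1988:Thu✓ 1989:Fri 1990:Sat 1991:Sun 1992:Tue …(13 more)… 2006:Fri 2007:Sat 2008:Mon 2009:Tue 2010:Wed✓ 2011:Thu✓ 2012:Sat 2013:Sun 2014:Mon 2015:Tue 2016:Thu✓ 2017:Fri 2018:Sat 2019:Sun 2020:Tue
Years with five Thursdays: 1982, 1983, 1988, 1993, 1994, 1999, 2004, 2005, 2010, 2011, 2016 → 11.

11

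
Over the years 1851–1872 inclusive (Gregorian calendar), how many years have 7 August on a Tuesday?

3

Track 7 August's weekday year by year (advancing +1, or +2 across a Feb 29):
  1851: Thu  1852: Sat (+2)  1853: Sun (+1)  1854: Mon (+1)  1855: Tue (+1) ✓
  1856: Thu (+2)  1857: Fri (+1)  1858: Sat (+1)  1859: Sun (+1)  1860: Tue (+2) ✓
  1861: Wed (+1)  1862: Thu (+1)  1863: Fri (+1)  1864: Sun (+2)  1865: Mon (+1)
  1866: Tue (+1) ✓  1867: Wed (+1)  1868: Fri (+2)  1869: Sat (+1)  1870: Sun (+1)
  1871: Mon (+1)  1872: Wed (+2)
Tuesday years: 1855, 1860, 1866 — 3 in total.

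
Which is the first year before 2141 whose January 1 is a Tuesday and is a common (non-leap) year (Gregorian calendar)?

2137

Jan 1 advances by 2 weekdays after a leap year and by 1 after a common year.
2141: Jan 1 is Sunday.
2140: Friday (leap)
2139: Thursday
2138: Wednesday
2137: Tuesday
2137 begins on a Tuesday and is a common year.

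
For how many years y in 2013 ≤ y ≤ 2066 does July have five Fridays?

23

July has 31 days; it has five Fridays when Friday falls among the first (month-length − 28) days — i.e. when July 1 is one of Friday/Thursday/Wednesday.
July 1 by year: 2013:Mon 2014:Tue 2015:Wed✓ 2016:Fri✓ 2017:Sat 2018:Sun 2019:Mon 2020:Wed✓ 2021:Thu✓ 2022:Fri✓ 2023:Sat 2024:Mon 2025:Tue 2026:Wed✓ 2027:Thu✓ …(24 more)… 2052:Mon 2053:Tue 2054:Wed✓ 2055:Thu✓ 2056:Sat 2057:Sun 2058:Mon 2059:Tue 2060:Thu✓ 2061:Fri✓ 2062:Sat 2063:Sun 2064:Tue 2065:Wed✓ 2066:Thu✓
Years with five Fridays: 2015, 2016, 2020, 2021, 2022, 2026, 2027, 2032, 2033, 2037, 2038, 2039, 2043, 2044, 2048, 2049, 2050, 2054, 2055, 2060, 2061, 2065, 2066 → 23.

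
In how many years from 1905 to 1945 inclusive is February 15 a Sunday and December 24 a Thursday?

4

Check each year's weekday for February 15 and December 24:
  1905: Wed/Sun  1906: Thu/Mon  1907: Fri/Tue  1908: Sat/Thu  1909: Mon/Fri  1910: Tue/Sat  1911: Wed/Sun  1912: Thu/Tue  1913: Sat/Wed  1914: Sun/Thu ✓  1915: Mon/Fri  1916: Tue/Sun  1917: Thu/Mon  1918: Fri/Tue  …(13 more)…  1932: Mon/Sat  1933: Wed/Sun  1934: Thu/Mon  1935: Fri/Tue  1936: Sat/Thu  1937: Mon/Fri  1938: Tue/Sat  1939: Wed/Sun  1940: Thu/Tue  1941: Sat/Wed  1942: Sun/Thu ✓  1943: Mon/Fri  1944: Tue/Sun  1945: Thu/Mon
Both conditions hold in: 1914, 1925, 1931, 1942 — 4.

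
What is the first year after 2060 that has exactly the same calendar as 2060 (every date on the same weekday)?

Two years share a calendar iff Jan 1 falls on the same weekday and both are leap or both are common. 2060: Jan 1 is Thursday, leap year.
2061: Jan 1 Saturday, common
2062: Jan 1 Sunday, common
2063: Jan 1 Monday, common
2064: Jan 1 Tuesday, leap
2065: Jan 1 Thursday, common
2066: Jan 1 Friday, common
2067: Jan 1 Saturday, common
2068: Jan 1 Sunday, leap
2069: Jan 1 Tuesday, common
2070: Jan 1 Wednesday, common
2071: Jan 1 Thursday, common
2072: Jan 1 Friday, leap
2073: Jan 1 Sunday, common
2074: Jan 1 Monday, common
2075: Jan 1 Tuesday, common
2076: Jan 1 Wednesday, leap
2077: Jan 1 Friday, common
2078: Jan 1 Saturday, common
2079: Jan 1 Sunday, common
2080: Jan 1 Monday, leap
2081: Jan 1 Wednesday, common
2082: Jan 1 Thursday, common
2083: Jan 1 Friday, common
2084: Jan 1 Saturday, leap
2085: Jan 1 Monday, common
2086: Jan 1 Tuesday, common
2087: Jan 1 Wednesday, common
2088: Jan 1 Thursday, leap
2088 matches on both conditions.

2088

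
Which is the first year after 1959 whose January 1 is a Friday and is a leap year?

Jan 1 advances by 2 weekdays after a leap year and by 1 after a common year.
1959: Jan 1 is Thursday.
1960: Friday (leap)
1960 begins on a Friday and is a leap year.

1960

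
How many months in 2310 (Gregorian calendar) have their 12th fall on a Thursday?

Check the 12th of each month of 2310: Jan 12: Wed, Feb 12: Sat, Mar 12: Sat, Apr 12: Tue, May 12: Thu, Jun 12: Sun, Jul 12: Tue, Aug 12: Fri, Sep 12: Mon, Oct 12: Wed, Nov 12: Sat, Dec 12: Mon.
Thursday occurs in May — 1 month.

1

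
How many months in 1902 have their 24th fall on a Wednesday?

2

Check the 24th of each month of 1902: Jan 24: Fri, Feb 24: Mon, Mar 24: Mon, Apr 24: Thu, May 24: Sat, Jun 24: Tue, Jul 24: Thu, Aug 24: Sun, Sep 24: Wed, Oct 24: Fri, Nov 24: Mon, Dec 24: Wed.
Wednesday occurs in September, December — 2 months.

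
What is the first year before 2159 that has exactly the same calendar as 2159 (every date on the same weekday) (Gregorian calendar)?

Two years share a calendar iff Jan 1 falls on the same weekday and both are leap or both are common. 2159: Jan 1 is Monday, common year.
2158: Jan 1 Sunday, common
2157: Jan 1 Saturday, common
2156: Jan 1 Thursday, leap
2155: Jan 1 Wednesday, common
2154: Jan 1 Tuesday, common
2153: Jan 1 Monday, common
2153 matches on both conditions.

2153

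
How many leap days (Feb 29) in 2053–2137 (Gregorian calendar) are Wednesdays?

Leap years in 2053–2137: 20 of them.
Feb 29 weekday advances by 5 (mod 7) from one leap year to the next four years later (or differs when a century non-leap intervenes).
Leap-day weekdays: 2056:Tue 2060:Sun 2064:Fri 2068:Wed✓ 2072:Mon 2076:Sat 2080:Thu 2084:Tue 2088:Sun 2092:Fri 2096:Wed✓ 2104:Fri 2108:Wed✓ 2112:Mon 2116:Sat 2120:Thu 2124:Tue 2128:Sun 2132:Fri 2136:Wed✓
Wednesday: 2068, 2096, 2108, 2136 → 4.

4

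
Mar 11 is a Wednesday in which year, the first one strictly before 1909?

From one year to the next, a fixed date's weekday advances by 1, or by 2 when a Feb 29 lies between the two dates.
1909: March 11 is Thursday.
1908: Wednesday (−1)
Mar 11 falls on a Wednesday in 1908.

1908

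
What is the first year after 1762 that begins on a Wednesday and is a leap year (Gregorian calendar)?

1772

Jan 1 advances by 2 weekdays after a leap year and by 1 after a common year.
1762: Jan 1 is Friday.
1763: Saturday
1764: Sunday (leap)
1765: Tuesday
1766: Wednesday
1767: Thursday
1768: Friday (leap)
1769: Sunday
1770: Monday
1771: Tuesday
1772: Wednesday (leap)
1772 begins on a Wednesday and is a leap year.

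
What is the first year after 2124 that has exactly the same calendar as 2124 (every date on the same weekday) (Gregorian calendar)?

Two years share a calendar iff Jan 1 falls on the same weekday and both are leap or both are common. 2124: Jan 1 is Saturday, leap year.
2125: Jan 1 Monday, common
2126: Jan 1 Tuesday, common
2127: Jan 1 Wednesday, common
2128: Jan 1 Thursday, leap
2129: Jan 1 Saturday, common
2130: Jan 1 Sunday, common
2131: Jan 1 Monday, common
2132: Jan 1 Tuesday, leap
2133: Jan 1 Thursday, common
2134: Jan 1 Friday, common
2135: Jan 1 Saturday, common
2136: Jan 1 Sunday, leap
2137: Jan 1 Tuesday, common
2138: Jan 1 Wednesday, common
2139: Jan 1 Thursday, common
2140: Jan 1 Friday, leap
2141: Jan 1 Sunday, common
2142: Jan 1 Monday, common
2143: Jan 1 Tuesday, common
2144: Jan 1 Wednesday, leap
2145: Jan 1 Friday, common
2146: Jan 1 Saturday, common
2147: Jan 1 Sunday, common
2148: Jan 1 Monday, leap
2149: Jan 1 Wednesday, common
2150: Jan 1 Thursday, common
2151: Jan 1 Friday, common
2152: Jan 1 Saturday, leap
2152 matches on both conditions.

2152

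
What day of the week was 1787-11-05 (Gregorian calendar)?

Monday

January 1, 1787 is a Monday.
November 5 is day 309 of the year, i.e. 308 days after Jan 1.
308 mod 7 = 0, so advance 0 weekdays from Monday: Monday.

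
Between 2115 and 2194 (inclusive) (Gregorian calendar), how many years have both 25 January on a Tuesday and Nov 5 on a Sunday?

3

Check each year's weekday for 25 January and Nov 5:
  2115: Fri/Tue  2116: Sat/Thu  2117: Mon/Fri  2118: Tue/Sat  2119: Wed/Sun  2120: Thu/Tue  2121: Sat/Wed  2122: Sun/Thu  2123: Mon/Fri  2124: Tue/Sun ✓  2125: Thu/Mon  2126: Fri/Tue  2127: Sat/Wed  2128: Sun/Fri  …(52 more)…  2181: Thu/Mon  2182: Fri/Tue  2183: Sat/Wed  2184: Sun/Fri  2185: Tue/Sat  2186: Wed/Sun  2187: Thu/Mon  2188: Fri/Wed  2189: Sun/Thu  2190: Mon/Fri  2191: Tue/Sat  2192: Wed/Mon  2193: Fri/Tue  2194: Sat/Wed
Both conditions hold in: 2124, 2152, 2180 — 3.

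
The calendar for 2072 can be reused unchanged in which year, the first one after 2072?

Two years share a calendar iff Jan 1 falls on the same weekday and both are leap or both are common. 2072: Jan 1 is Friday, leap year.
2073: Jan 1 Sunday, common
2074: Jan 1 Monday, common
2075: Jan 1 Tuesday, common
2076: Jan 1 Wednesday, leap
2077: Jan 1 Friday, common
2078: Jan 1 Saturday, common
2079: Jan 1 Sunday, common
2080: Jan 1 Monday, leap
2081: Jan 1 Wednesday, common
2082: Jan 1 Thursday, common
2083: Jan 1 Friday, common
2084: Jan 1 Saturday, leap
2085: Jan 1 Monday, common
2086: Jan 1 Tuesday, common
2087: Jan 1 Wednesday, common
2088: Jan 1 Thursday, leap
2089: Jan 1 Saturday, common
2090: Jan 1 Sunday, common
2091: Jan 1 Monday, common
2092: Jan 1 Tuesday, leap
2093: Jan 1 Thursday, common
2094: Jan 1 Friday, common
2095: Jan 1 Saturday, common
2096: Jan 1 Sunday, leap
2097: Jan 1 Tuesday, common
2098: Jan 1 Wednesday, common
2099: Jan 1 Thursday, common
2100: Jan 1 Friday, common
2101: Jan 1 Saturday, common
2102: Jan 1 Sunday, common
2103: Jan 1 Monday, common
2104: Jan 1 Tuesday, leap
2105: Jan 1 Thursday, common
2106: Jan 1 Friday, common
2107: Jan 1 Saturday, common
2108: Jan 1 Sunday, leap
2109: Jan 1 Tuesday, common
2110: Jan 1 Wednesday, common
2111: Jan 1 Thursday, common
2112: Jan 1 Friday, leap
2112 matches on both conditions.

2112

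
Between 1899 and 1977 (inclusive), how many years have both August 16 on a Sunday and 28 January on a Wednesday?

Check each year's weekday for August 16 and 28 January:
  1899: Wed/Sat  1900: Thu/Sun  1901: Fri/Mon  1902: Sat/Tue  1903: Sun/Wed ✓  1904: Tue/Thu  1905: Wed/Sat  1906: Thu/Sun  1907: Fri/Mon  1908: Sun/Tue  1909: Mon/Thu  1910: Tue/Fri  1911: Wed/Sat  1912: Fri/Sun  …(51 more)…  1964: Sun/Tue  1965: Mon/Thu  1966: Tue/Fri  1967: Wed/Sat  1968: Fri/Sun  1969: Sat/Tue  1970: Sun/Wed ✓  1971: Mon/Thu  1972: Wed/Fri  1973: Thu/Sun  1974: Fri/Mon  1975: Sat/Tue  1976: Mon/Wed  1977: Tue/Fri
Both conditions hold in: 1903, 1914, 1925, 1931, 1942, 1953, 1959, 1970 — 8.

8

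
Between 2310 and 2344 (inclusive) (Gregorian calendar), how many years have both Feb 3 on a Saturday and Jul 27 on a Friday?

Check each year's weekday for Feb 3 and Jul 27:
  2310: Thu/Wed  2311: Fri/Thu  2312: Sat/Sat  2313: Mon/Sun  2314: Tue/Mon  2315: Wed/Tue  2316: Thu/Thu  2317: Sat/Fri ✓  2318: Sun/Sat  2319: Mon/Sun  2320: Tue/Tue  2321: Thu/Wed  2322: Fri/Thu  2323: Sat/Fri ✓  …(7 more)…  2331: Tue/Mon  2332: Wed/Wed  2333: Fri/Thu  2334: Sat/Fri ✓  2335: Sun/Sat  2336: Mon/Mon  2337: Wed/Tue  2338: Thu/Wed  2339: Fri/Thu  2340: Sat/Sat  2341: Mon/Sun  2342: Tue/Mon  2343: Wed/Tue  2344: Thu/Thu
Both conditions hold in: 2317, 2323, 2334 — 3.

3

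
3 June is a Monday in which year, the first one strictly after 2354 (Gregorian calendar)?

2357

From one year to the next, a fixed date's weekday advances by 1, or by 2 when a Feb 29 lies between the two dates.
2354: June 3 is Thursday.
2355: Friday (+1)
2356: Sunday (+2)
2357: Monday (+1)
3 June falls on a Monday in 2357.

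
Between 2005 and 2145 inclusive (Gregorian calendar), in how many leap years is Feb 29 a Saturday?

5

Leap years in 2005–2145: 34 of them.
Feb 29 weekday advances by 5 (mod 7) from one leap year to the next four years later (or differs when a century non-leap intervenes).
Leap-day weekdays: 2008:Fri 2012:Wed 2016:Mon 2020:Sat✓ 2024:Thu 2028:Tue 2032:Sun 2036:Fri 2040:Wed 2044:Mon 2048:Sat✓ 2052:Thu 2056:Tue …(8 more)… 2092:Fri 2096:Wed 2104:Fri 2108:Wed 2112:Mon 2116:Sat✓ 2120:Thu 2124:Tue 2128:Sun 2132:Fri 2136:Wed 2140:Mon 2144:Sat✓
Saturday: 2020, 2048, 2076, 2116, 2144 → 5.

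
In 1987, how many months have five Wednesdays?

A month of length L has five Wednesdays iff its first Wednesday is on day ≤ L−28 (so day 1–3 in a 31-day month, 1–2 in a 30-day month, day 1 in a leap February).
Checking each month of 1987: Jan starts Thu (31d); Feb starts Sun (28d); Mar starts Sun (31d); Apr starts Wed (30d) ✓; May starts Fri (31d); Jun starts Mon (30d); Jul starts Wed (31d) ✓; Aug starts Sat (31d); Sep starts Tue (30d) ✓; Oct starts Thu (31d); Nov starts Sun (30d); Dec starts Tue (31d) ✓.
Five-Wednesday months: April, July, September, December → 4.

4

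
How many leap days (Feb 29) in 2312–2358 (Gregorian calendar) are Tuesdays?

Leap years in 2312–2358: 12 of them.
Feb 29 weekday advances by 5 (mod 7) from one leap year to the next four years later (or differs when a century non-leap intervenes).
Leap-day weekdays: 2312:Thu 2316:Tue✓ 2320:Sun 2324:Fri 2328:Wed 2332:Mon 2336:Sat 2340:Thu 2344:Tue✓ 2348:Sun 2352:Fri 2356:Wed
Tuesday: 2316, 2344 → 2.

2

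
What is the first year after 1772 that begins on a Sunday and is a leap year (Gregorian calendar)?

1792

Jan 1 advances by 2 weekdays after a leap year and by 1 after a common year.
1772: Jan 1 is Wednesday (leap).
1773: Friday
1774: Saturday
1775: Sunday
1776: Monday (leap)
1777: Wednesday
1778: Thursday
1779: Friday
1780: Saturday (leap)
1781: Monday
1782: Tuesday
1783: Wednesday
1784: Thursday (leap)
1785: Saturday
1786: Sunday
1787: Monday
1788: Tuesday (leap)
1789: Thursday
1790: Friday
1791: Saturday
1792: Sunday (leap)
1792 begins on a Sunday and is a leap year.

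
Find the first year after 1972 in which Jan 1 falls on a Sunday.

1978

Jan 1 advances by 2 weekdays after a leap year and by 1 after a common year.
1972: Jan 1 is Saturday (leap).
1973: Monday
1974: Tuesday
1975: Wednesday
1976: Thursday (leap)
1977: Saturday
1978: Sunday
1978 begins on a Sunday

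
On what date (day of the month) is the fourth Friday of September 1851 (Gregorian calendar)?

26

September 1, 1851 is a Monday, so the first Friday is the 5th.
The fourth Friday is 5 + 21 = 26.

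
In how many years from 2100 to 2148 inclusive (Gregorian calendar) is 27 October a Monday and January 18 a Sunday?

0

Check each year's weekday for 27 October and January 18:
  2100: Wed/Mon  2101: Thu/Tue  2102: Fri/Wed  2103: Sat/Thu  2104: Mon/Fri  2105: Tue/Sun  2106: Wed/Mon  2107: Thu/Tue  2108: Sat/Wed  2109: Sun/Fri  2110: Mon/Sat  2111: Tue/Sun  2112: Thu/Mon  2113: Fri/Wed  …(21 more)…  2135: Thu/Tue  2136: Sat/Wed  2137: Sun/Fri  2138: Mon/Sat  2139: Tue/Sun  2140: Thu/Mon  2141: Fri/Wed  2142: Sat/Thu  2143: Sun/Fri  2144: Tue/Sat  2145: Wed/Mon  2146: Thu/Tue  2147: Fri/Wed  2148: Sun/Thu
Both conditions hold in: no year — 0.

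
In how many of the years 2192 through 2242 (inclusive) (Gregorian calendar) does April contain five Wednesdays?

15

April has 30 days; it has five Wednesdays when Wednesday falls among the first (month-length − 28) days — i.e. when April 1 is one of Wednesday/Tuesday.
April 1 by year: 2192:Sun 2193:Mon 2194:Tue✓ 2195:Wed✓ 2196:Fri 2197:Sat 2198:Sun 2199:Mon 2200:Tue✓ 2201:Wed✓ 2202:Thu 2203:Fri 2204:Sun 2205:Mon 2206:Tue✓ …(21 more)… 2228:Tue✓ 2229:Wed✓ 2230:Thu 2231:Fri 2232:Sun 2233:Mon 2234:Tue✓ 2235:Wed✓ 2236:Fri 2237:Sat 2238:Sun 2239:Mon 2240:Wed✓ 2241:Thu 2242:Fri
Years with five Wednesdays: 2194, 2195, 2200, 2201, 2206, 2207, 2212, 2217, 2218, 2223, 2228, 2229, 2234, 2235, 2240 → 15.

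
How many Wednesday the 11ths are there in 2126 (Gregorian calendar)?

Check the 11th of each month of 2126: Jan 11: Fri, Feb 11: Mon, Mar 11: Mon, Apr 11: Thu, May 11: Sat, Jun 11: Tue, Jul 11: Thu, Aug 11: Sun, Sep 11: Wed, Oct 11: Fri, Nov 11: Mon, Dec 11: Wed.
Wednesday occurs in September, December — 2 months.

2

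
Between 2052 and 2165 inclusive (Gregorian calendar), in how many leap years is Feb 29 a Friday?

5

Leap years in 2052–2165: 28 of them.
Feb 29 weekday advances by 5 (mod 7) from one leap year to the next four years later (or differs when a century non-leap intervenes).
Leap-day weekdays: 2052:Thu 2056:Tue 2060:Sun 2064:Fri✓ 2068:Wed 2072:Mon 2076:Sat 2080:Thu 2084:Tue 2088:Sun 2092:Fri✓ 2096:Wed 2104:Fri✓ 2108:Wed 2112:Mon 2116:Sat 2120:Thu 2124:Tue 2128:Sun 2132:Fri✓ 2136:Wed 2140:Mon 2144:Sat 2148:Thu 2152:Tue 2156:Sun 2160:Fri✓ 2164:Wed
Friday: 2064, 2092, 2104, 2132, 2160 → 5.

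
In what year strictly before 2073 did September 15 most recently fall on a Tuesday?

From one year to the next, a fixed date's weekday advances by 1, or by 2 when a Feb 29 lies between the two dates.
2073: September 15 is Friday.
2072: Thursday (−1)
2071: Tuesday (−2)
September 15 falls on a Tuesday in 2071.

2071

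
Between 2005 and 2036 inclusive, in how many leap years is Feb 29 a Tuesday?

1

Leap years in 2005–2036: 8 of them.
Feb 29 weekday advances by 5 (mod 7) from one leap year to the next four years later (or differs when a century non-leap intervenes).
Leap-day weekdays: 2008:Fri 2012:Wed 2016:Mon 2020:Sat 2024:Thu 2028:Tue✓ 2032:Sun 2036:Fri
Tuesday: 2028 → 1.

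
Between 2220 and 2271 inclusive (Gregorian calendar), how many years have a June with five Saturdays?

15

June has 30 days; it has five Saturdays when Saturday falls among the first (month-length − 28) days — i.e. when June 1 is one of Saturday/Friday.
June 1 by year: 2220:Thu 2221:Fri✓ 2222:Sat✓ 2223:Sun 2224:Tue 2225:Wed 2226:Thu 2227:Fri✓ 2228:Sun 2229:Mon 2230:Tue 2231:Wed 2232:Fri✓ 2233:Sat✓ 2234:Sun …(22 more)… 2257:Mon 2258:Tue 2259:Wed 2260:Fri✓ 2261:Sat✓ 2262:Sun 2263:Mon 2264:Wed 2265:Thu 2266:Fri✓ 2267:Sat✓ 2268:Mon 2269:Tue 2270:Wed 2271:Thu
Years with five Saturdays: 2221, 2222, 2227, 2232, 2233, 2238, 2239, 2244, 2249, 2250, 2255, 2260, 2261, 2266, 2267 → 15.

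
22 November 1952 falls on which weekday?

January 1, 1952 is a Tuesday.
November 22 is day 327 of the year, i.e. 326 days after Jan 1.
326 mod 7 = 4, so advance 4 weekdays from Tuesday: Saturday.

Saturday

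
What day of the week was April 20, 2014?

Sunday

January 1, 2014 is a Wednesday.
April 20 is day 110 of the year, i.e. 109 days after Jan 1.
109 mod 7 = 4, so advance 4 weekdays from Wednesday: Sunday.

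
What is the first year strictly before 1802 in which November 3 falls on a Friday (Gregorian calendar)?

From one year to the next, a fixed date's weekday advances by 1, or by 2 when a Feb 29 lies between the two dates.
1802: November 3 is Wednesday.
1801: Tuesday (−1)
1800: Monday (−1)
1799: Sunday (−1)
1798: Saturday (−1)
1797: Friday (−1)
November 3 falls on a Friday in 1797.

1797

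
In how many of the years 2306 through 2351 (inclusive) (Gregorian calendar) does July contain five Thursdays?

July has 31 days; it has five Thursdays when Thursday falls among the first (month-length − 28) days — i.e. when July 1 is one of Thursday/Wednesday/Tuesday.
July 1 by year: 2306:Sun 2307:Mon 2308:Wed✓ 2309:Thu✓ 2310:Fri 2311:Sat 2312:Mon 2313:Tue✓ 2314:Wed✓ 2315:Thu✓ 2316:Sat 2317:Sun 2318:Mon 2319:Tue✓ 2320:Thu✓ …(16 more)… 2337:Thu✓ 2338:Fri 2339:Sat 2340:Mon 2341:Tue✓ 2342:Wed✓ 2343:Thu✓ 2344:Sat 2345:Sun 2346:Mon 2347:Tue✓ 2348:Thu✓ 2349:Fri 2350:Sat 2351:Sun
Years with five Thursdays: 2308, 2309, 2313, 2314, 2315, 2319, 2320, 2324, 2325, 2326, 2330, 2331, 2336, 2337, 2341, 2342, 2343, 2347, 2348 → 19.

19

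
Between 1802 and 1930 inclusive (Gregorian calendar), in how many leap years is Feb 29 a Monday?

5

Leap years in 1802–1930: 31 of them.
Feb 29 weekday advances by 5 (mod 7) from one leap year to the next four years later (or differs when a century non-leap intervenes).
Leap-day weekdays: 1804:Wed 1808:Mon✓ 1812:Sat 1816:Thu 1820:Tue 1824:Sun 1828:Fri 1832:Wed 1836:Mon✓ 1840:Sat 1844:Thu 1848:Tue 1852:Sun …(5 more)… 1876:Tue 1880:Sun 1884:Fri 1888:Wed 1892:Mon✓ 1896:Sat 1904:Mon✓ 1908:Sat 1912:Thu 1916:Tue 1920:Sun 1924:Fri 1928:Wed
Monday: 1808, 1836, 1864, 1892, 1904 → 5.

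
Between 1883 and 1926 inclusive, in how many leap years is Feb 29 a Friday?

Leap years in 1883–1926: 10 of them.
Feb 29 weekday advances by 5 (mod 7) from one leap year to the next four years later (or differs when a century non-leap intervenes).
Leap-day weekdays: 1884:Fri✓ 1888:Wed 1892:Mon 1896:Sat 1904:Mon 1908:Sat 1912:Thu 1916:Tue 1920:Sun 1924:Fri✓
Friday: 1884, 1924 → 2.

2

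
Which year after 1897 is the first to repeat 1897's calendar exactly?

1909

Two years share a calendar iff Jan 1 falls on the same weekday and both are leap or both are common. 1897: Jan 1 is Friday, common year.
1898: Jan 1 Saturday, common
1899: Jan 1 Sunday, common
1900: Jan 1 Monday, common
1901: Jan 1 Tuesday, common
1902: Jan 1 Wednesday, common
1903: Jan 1 Thursday, common
1904: Jan 1 Friday, leap
1905: Jan 1 Sunday, common
1906: Jan 1 Monday, common
1907: Jan 1 Tuesday, common
1908: Jan 1 Wednesday, leap
1909: Jan 1 Friday, common
1909 matches on both conditions.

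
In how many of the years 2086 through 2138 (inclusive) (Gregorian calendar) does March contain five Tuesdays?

March has 31 days; it has five Tuesdays when Tuesday falls among the first (month-length − 28) days — i.e. when March 1 is one of Tuesday/Monday/Sunday.
March 1 by year: 2086:Fri 2087:Sat 2088:Mon✓ 2089:Tue✓ 2090:Wed 2091:Thu 2092:Sat 2093:Sun✓ 2094:Mon✓ 2095:Tue✓ 2096:Thu 2097:Fri 2098:Sat 2099:Sun✓ 2100:Mon✓ …(23 more)… 2124:Wed 2125:Thu 2126:Fri 2127:Sat 2128:Mon✓ 2129:Tue✓ 2130:Wed 2131:Thu 2132:Sat 2133:Sun✓ 2134:Mon✓ 2135:Tue✓ 2136:Thu 2137:Fri 2138:Sat
Years with five Tuesdays: 2088, 2089, 2093, 2094, 2095, 2099, 2100, 2101, 2105, 2106, 2107, 2111, 2112, 2116, 2117, 2118, 2122, 2123, 2128, 2129, 2133, 2134, 2135 → 23.

23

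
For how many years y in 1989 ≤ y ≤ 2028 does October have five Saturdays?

17

October has 31 days; it has five Saturdays when Saturday falls among the first (month-length − 28) days — i.e. when October 1 is one of Saturday/Friday/Thursday.
October 1 by year: 1989:Sun 1990:Mon 1991:Tue 1992:Thu✓ 1993:Fri✓ 1994:Sat✓ 1995:Sun 1996:Tue 1997:Wed 1998:Thu✓ 1999:Fri✓ 2000:Sun 2001:Mon 2002:Tue 2003:Wed …(10 more)… 2014:Wed 2015:Thu✓ 2016:Sat✓ 2017:Sun 2018:Mon 2019:Tue 2020:Thu✓ 2021:Fri✓ 2022:Sat✓ 2023:Sun 2024:Tue 2025:Wed 2026:Thu✓ 2027:Fri✓ 2028:Sun
Years with five Saturdays: 1992, 1993, 1994, 1998, 1999, 2004, 2005, 2009, 2010, 2011, 2015, 2016, 2020, 2021, 2022, 2026, 2027 → 17.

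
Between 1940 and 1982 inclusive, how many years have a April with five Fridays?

12

April has 30 days; it has five Fridays when Friday falls among the first (month-length − 28) days — i.e. when April 1 is one of Friday/Thursday.
April 1 by year: 1940:Mon 1941:Tue 1942:Wed 1943:Thu✓ 1944:Sat 1945:Sun 1946:Mon 1947:Tue 1948:Thu✓ 1949:Fri✓ 1950:Sat 1951:Sun 1952:Tue 1953:Wed 1954:Thu✓ …(13 more)… 1968:Mon 1969:Tue 1970:Wed 1971:Thu✓ 1972:Sat 1973:Sun 1974:Mon 1975:Tue 1976:Thu✓ 1977:Fri✓ 1978:Sat 1979:Sun 1980:Tue 1981:Wed 1982:Thu✓
Years with five Fridays: 1943, 1948, 1949, 1954, 1955, 1960, 1965, 1966, 1971, 1976, 1977, 1982 → 12.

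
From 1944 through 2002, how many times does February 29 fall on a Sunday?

Leap years in 1944–2002: 15 of them.
Feb 29 weekday advances by 5 (mod 7) from one leap year to the next four years later (or differs when a century non-leap intervenes).
Leap-day weekdays: 1944:Tue 1948:Sun✓ 1952:Fri 1956:Wed 1960:Mon 1964:Sat 1968:Thu 1972:Tue 1976:Sun✓ 1980:Fri 1984:Wed 1988:Mon 1992:Sat 1996:Thu 2000:Tue
Sunday: 1948, 1976 → 2.

2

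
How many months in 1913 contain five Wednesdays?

A month of length L has five Wednesdays iff its first Wednesday is on day ≤ L−28 (so day 1–3 in a 31-day month, 1–2 in a 30-day month, day 1 in a leap February).
Checking each month of 1913: Jan starts Wed (31d) ✓; Feb starts Sat (28d); Mar starts Sat (31d); Apr starts Tue (30d) ✓; May starts Thu (31d); Jun starts Sun (30d); Jul starts Tue (31d) ✓; Aug starts Fri (31d); Sep starts Mon (30d); Oct starts Wed (31d) ✓; Nov starts Sat (30d); Dec starts Mon (31d) ✓.
Five-Wednesday months: January, April, July, October, December → 5.

5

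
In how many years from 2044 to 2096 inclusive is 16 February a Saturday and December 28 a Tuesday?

0

Check each year's weekday for 16 February and December 28:
  2044: Tue/Wed  2045: Thu/Thu  2046: Fri/Fri  2047: Sat/Sat  2048: Sun/Mon  2049: Tue/Tue  2050: Wed/Wed  2051: Thu/Thu  2052: Fri/Sat  2053: Sun/Sun  2054: Mon/Mon  2055: Tue/Tue  2056: Wed/Thu  2057: Fri/Fri  …(25 more)…  2083: Tue/Tue  2084: Wed/Thu  2085: Fri/Fri  2086: Sat/Sat  2087: Sun/Sun  2088: Mon/Tue  2089: Wed/Wed  2090: Thu/Thu  2091: Fri/Fri  2092: Sat/Sun  2093: Mon/Mon  2094: Tue/Tue  2095: Wed/Wed  2096: Thu/Fri
Both conditions hold in: no year — 0.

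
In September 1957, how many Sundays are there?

5

September 1957 has 30 days and begins on Sunday.
The first Sunday is September 1.
Sundays fall on 1, 8, 15, 22, 29 — that's 5.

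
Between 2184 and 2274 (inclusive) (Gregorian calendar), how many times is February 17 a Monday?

Track February 17's weekday year by year (advancing +1, or +2 across a Feb 29):
  2184: Tue  2185: Thu (+2)  2186: Fri (+1)  2187: Sat (+1)  2188: Sun (+1)
  2189: Tue (+2)  2190: Wed (+1)  2191: Thu (+1)  2192: Fri (+1)  2193: Sun (+2)
  2194: Mon (+1) ✓  2195: Tue (+1)  2196: Wed (+1)  2197: Fri (+2)  … (63 more years) …
  2261: Sun (+2)  2262: Mon (+1) ✓  2263: Tue (+1)  2264: Wed (+1)  2265: Fri (+2)
  2266: Sat (+1)  2267: Sun (+1)  2268: Mon (+1) ✓  2269: Wed (+2)  2270: Thu (+1)
  2271: Fri (+1)  2272: Sat (+1)  2273: Mon (+2) ✓  2274: Tue (+1)
Monday years: 2194, 2200, 2206, 2212, 2217, 2223, 2234, 2240, 2245, 2251, 2262, 2268, 2273 — 13 in total.

13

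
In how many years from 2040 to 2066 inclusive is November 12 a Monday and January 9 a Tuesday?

3

Check each year's weekday for November 12 and January 9:
  2040: Mon/Mon  2041: Tue/Wed  2042: Wed/Thu  2043: Thu/Fri  2044: Sat/Sat  2045: Sun/Mon  2046: Mon/Tue ✓  2047: Tue/Wed  2048: Thu/Thu  2049: Fri/Sat  2050: Sat/Sun  2051: Sun/Mon  2052: Tue/Tue  2053: Wed/Thu  2054: Thu/Fri  2055: Fri/Sat  2056: Sun/Sun  2057: Mon/Tue ✓  2058: Tue/Wed  2059: Wed/Thu  2060: Fri/Fri  2061: Sat/Sun  2062: Sun/Mon  2063: Mon/Tue ✓  2064: Wed/Wed  2065: Thu/Fri  2066: Fri/Sat
Both conditions hold in: 2046, 2057, 2063 — 3.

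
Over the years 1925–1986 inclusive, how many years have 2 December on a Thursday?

Track 2 December's weekday year by year (advancing +1, or +2 across a Feb 29):
  1925: Wed  1926: Thu (+1) ✓  1927: Fri (+1)  1928: Sun (+2)  1929: Mon (+1)
  1930: Tue (+1)  1931: Wed (+1)  1932: Fri (+2)  1933: Sat (+1)  1934: Sun (+1)
  1935: Mon (+1)  1936: Wed (+2)  1937: Thu (+1) ✓  1938: Fri (+1)  … (34 more years) …
  1973: Sun (+1)  1974: Mon (+1)  1975: Tue (+1)  1976: Thu (+2) ✓  1977: Fri (+1)
  1978: Sat (+1)  1979: Sun (+1)  1980: Tue (+2)  1981: Wed (+1)  1982: Thu (+1) ✓
  1983: Fri (+1)  1984: Sun (+2)  1985: Mon (+1)  1986: Tue (+1)
Thursday years: 1926, 1937, 1943, 1948, 1954, 1965, 1971, 1976, 1982 — 9 in total.

9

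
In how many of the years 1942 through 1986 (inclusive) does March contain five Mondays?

March has 31 days; it has five Mondays when Monday falls among the first (month-length − 28) days — i.e. when March 1 is one of Monday/Sunday/Saturday.
March 1 by year: 1942:Sun✓ 1943:Mon✓ 1944:Wed 1945:Thu 1946:Fri 1947:Sat✓ 1948:Mon✓ 1949:Tue 1950:Wed 1951:Thu 1952:Sat✓ 1953:Sun✓ 1954:Mon✓ 1955:Tue 1956:Thu …(15 more)… 1972:Wed 1973:Thu 1974:Fri 1975:Sat✓ 1976:Mon✓ 1977:Tue 1978:Wed 1979:Thu 1980:Sat✓ 1981:Sun✓ 1982:Mon✓ 1983:Tue 1984:Thu 1985:Fri 1986:Sat✓
Years with five Mondays: 1942, 1943, 1947, 1948, 1952, 1953, 1954, 1958, 1959, 1964, 1965, 1969, 1970, 1971, 1975, 1976, 1980, 1981, 1982, 1986 → 20.

20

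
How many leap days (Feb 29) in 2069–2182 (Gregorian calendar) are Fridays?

Leap years in 2069–2182: 27 of them.
Feb 29 weekday advances by 5 (mod 7) from one leap year to the next four years later (or differs when a century non-leap intervenes).
Leap-day weekdays: 2072:Mon 2076:Sat 2080:Thu 2084:Tue 2088:Sun 2092:Fri✓ 2096:Wed 2104:Fri✓ 2108:Wed 2112:Mon 2116:Sat 2120:Thu 2124:Tue 2128:Sun 2132:Fri✓ 2136:Wed 2140:Mon 2144:Sat 2148:Thu 2152:Tue 2156:Sun 2160:Fri✓ 2164:Wed 2168:Mon 2172:Sat 2176:Thu 2180:Tue
Friday: 2092, 2104, 2132, 2160 → 4.

4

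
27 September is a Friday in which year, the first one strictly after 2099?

2109

From one year to the next, a fixed date's weekday advances by 1, or by 2 when a Feb 29 lies between the two dates.
2099: September 27 is Sunday.
2100: Monday (+1)
2101: Tuesday (+1)
2102: Wednesday (+1)
2103: Thursday (+1)
2104: Saturday (+2)
2105: Sunday (+1)
2106: Monday (+1)
2107: Tuesday (+1)
2108: Thursday (+2)
2109: Friday (+1)
27 September falls on a Friday in 2109.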